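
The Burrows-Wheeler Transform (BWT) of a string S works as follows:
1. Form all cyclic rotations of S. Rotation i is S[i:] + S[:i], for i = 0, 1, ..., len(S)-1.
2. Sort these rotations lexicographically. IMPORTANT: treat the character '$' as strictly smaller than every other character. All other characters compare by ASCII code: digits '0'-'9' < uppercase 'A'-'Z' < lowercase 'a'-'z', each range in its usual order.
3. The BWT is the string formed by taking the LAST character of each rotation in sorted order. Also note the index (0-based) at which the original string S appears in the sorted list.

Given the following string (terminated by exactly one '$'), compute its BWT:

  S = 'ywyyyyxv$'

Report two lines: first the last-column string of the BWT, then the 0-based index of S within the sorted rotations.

Answer: vxyy$yyyw
4

Derivation:
All 9 rotations (rotation i = S[i:]+S[:i]):
  rot[0] = ywyyyyxv$
  rot[1] = wyyyyxv$y
  rot[2] = yyyyxv$yw
  rot[3] = yyyxv$ywy
  rot[4] = yyxv$ywyy
  rot[5] = yxv$ywyyy
  rot[6] = xv$ywyyyy
  rot[7] = v$ywyyyyx
  rot[8] = $ywyyyyxv
Sorted (with $ < everything):
  sorted[0] = $ywyyyyxv  (last char: 'v')
  sorted[1] = v$ywyyyyx  (last char: 'x')
  sorted[2] = wyyyyxv$y  (last char: 'y')
  sorted[3] = xv$ywyyyy  (last char: 'y')
  sorted[4] = ywyyyyxv$  (last char: '$')
  sorted[5] = yxv$ywyyy  (last char: 'y')
  sorted[6] = yyxv$ywyy  (last char: 'y')
  sorted[7] = yyyxv$ywy  (last char: 'y')
  sorted[8] = yyyyxv$yw  (last char: 'w')
Last column: vxyy$yyyw
Original string S is at sorted index 4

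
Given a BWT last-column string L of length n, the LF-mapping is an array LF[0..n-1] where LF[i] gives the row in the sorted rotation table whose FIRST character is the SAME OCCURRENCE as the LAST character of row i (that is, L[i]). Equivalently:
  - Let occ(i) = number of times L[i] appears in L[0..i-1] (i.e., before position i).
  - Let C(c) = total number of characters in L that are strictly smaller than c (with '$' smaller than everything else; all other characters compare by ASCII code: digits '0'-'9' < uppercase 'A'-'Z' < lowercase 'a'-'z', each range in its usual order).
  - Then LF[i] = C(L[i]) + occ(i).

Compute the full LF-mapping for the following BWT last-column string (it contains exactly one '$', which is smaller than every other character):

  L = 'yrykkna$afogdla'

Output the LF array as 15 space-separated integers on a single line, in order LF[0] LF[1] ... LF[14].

Answer: 13 12 14 7 8 10 1 0 2 5 11 6 4 9 3

Derivation:
Char counts: '$':1, 'a':3, 'd':1, 'f':1, 'g':1, 'k':2, 'l':1, 'n':1, 'o':1, 'r':1, 'y':2
C (first-col start): C('$')=0, C('a')=1, C('d')=4, C('f')=5, C('g')=6, C('k')=7, C('l')=9, C('n')=10, C('o')=11, C('r')=12, C('y')=13
L[0]='y': occ=0, LF[0]=C('y')+0=13+0=13
L[1]='r': occ=0, LF[1]=C('r')+0=12+0=12
L[2]='y': occ=1, LF[2]=C('y')+1=13+1=14
L[3]='k': occ=0, LF[3]=C('k')+0=7+0=7
L[4]='k': occ=1, LF[4]=C('k')+1=7+1=8
L[5]='n': occ=0, LF[5]=C('n')+0=10+0=10
L[6]='a': occ=0, LF[6]=C('a')+0=1+0=1
L[7]='$': occ=0, LF[7]=C('$')+0=0+0=0
L[8]='a': occ=1, LF[8]=C('a')+1=1+1=2
L[9]='f': occ=0, LF[9]=C('f')+0=5+0=5
L[10]='o': occ=0, LF[10]=C('o')+0=11+0=11
L[11]='g': occ=0, LF[11]=C('g')+0=6+0=6
L[12]='d': occ=0, LF[12]=C('d')+0=4+0=4
L[13]='l': occ=0, LF[13]=C('l')+0=9+0=9
L[14]='a': occ=2, LF[14]=C('a')+2=1+2=3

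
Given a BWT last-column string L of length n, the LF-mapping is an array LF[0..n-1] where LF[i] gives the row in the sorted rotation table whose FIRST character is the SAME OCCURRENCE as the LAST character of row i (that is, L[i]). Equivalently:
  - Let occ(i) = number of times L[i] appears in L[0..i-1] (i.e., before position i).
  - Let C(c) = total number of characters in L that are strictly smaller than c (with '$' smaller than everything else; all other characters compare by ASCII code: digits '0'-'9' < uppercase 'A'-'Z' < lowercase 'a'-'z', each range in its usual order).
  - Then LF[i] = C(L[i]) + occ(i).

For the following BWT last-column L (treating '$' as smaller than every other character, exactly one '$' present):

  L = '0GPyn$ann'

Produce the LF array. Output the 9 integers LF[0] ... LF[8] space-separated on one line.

Answer: 1 2 3 8 5 0 4 6 7

Derivation:
Char counts: '$':1, '0':1, 'G':1, 'P':1, 'a':1, 'n':3, 'y':1
C (first-col start): C('$')=0, C('0')=1, C('G')=2, C('P')=3, C('a')=4, C('n')=5, C('y')=8
L[0]='0': occ=0, LF[0]=C('0')+0=1+0=1
L[1]='G': occ=0, LF[1]=C('G')+0=2+0=2
L[2]='P': occ=0, LF[2]=C('P')+0=3+0=3
L[3]='y': occ=0, LF[3]=C('y')+0=8+0=8
L[4]='n': occ=0, LF[4]=C('n')+0=5+0=5
L[5]='$': occ=0, LF[5]=C('$')+0=0+0=0
L[6]='a': occ=0, LF[6]=C('a')+0=4+0=4
L[7]='n': occ=1, LF[7]=C('n')+1=5+1=6
L[8]='n': occ=2, LF[8]=C('n')+2=5+2=7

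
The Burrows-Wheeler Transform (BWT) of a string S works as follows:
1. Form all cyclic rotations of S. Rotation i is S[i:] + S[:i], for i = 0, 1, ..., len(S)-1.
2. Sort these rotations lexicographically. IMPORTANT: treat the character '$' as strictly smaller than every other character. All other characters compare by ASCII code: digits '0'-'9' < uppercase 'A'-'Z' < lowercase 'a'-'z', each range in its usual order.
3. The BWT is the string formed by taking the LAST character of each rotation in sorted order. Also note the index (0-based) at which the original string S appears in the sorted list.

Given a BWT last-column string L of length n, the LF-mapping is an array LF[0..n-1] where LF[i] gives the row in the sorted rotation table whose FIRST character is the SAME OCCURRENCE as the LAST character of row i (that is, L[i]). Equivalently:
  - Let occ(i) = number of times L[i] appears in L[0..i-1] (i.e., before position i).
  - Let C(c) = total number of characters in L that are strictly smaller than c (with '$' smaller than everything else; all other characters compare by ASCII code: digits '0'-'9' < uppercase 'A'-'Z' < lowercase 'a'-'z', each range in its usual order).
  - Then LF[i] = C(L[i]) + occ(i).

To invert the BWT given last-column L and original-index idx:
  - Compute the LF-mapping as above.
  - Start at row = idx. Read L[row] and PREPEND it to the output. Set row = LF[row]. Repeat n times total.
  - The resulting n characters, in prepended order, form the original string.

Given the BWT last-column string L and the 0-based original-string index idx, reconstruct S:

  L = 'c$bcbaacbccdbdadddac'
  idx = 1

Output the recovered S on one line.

Answer: ababaddccacdddcbbcc$

Derivation:
LF mapping: 9 0 5 10 6 1 2 11 7 12 13 15 8 16 3 17 18 19 4 14
Walk LF starting at row 1, prepending L[row]:
  step 1: row=1, L[1]='$', prepend. Next row=LF[1]=0
  step 2: row=0, L[0]='c', prepend. Next row=LF[0]=9
  step 3: row=9, L[9]='c', prepend. Next row=LF[9]=12
  step 4: row=12, L[12]='b', prepend. Next row=LF[12]=8
  step 5: row=8, L[8]='b', prepend. Next row=LF[8]=7
  step 6: row=7, L[7]='c', prepend. Next row=LF[7]=11
  step 7: row=11, L[11]='d', prepend. Next row=LF[11]=15
  step 8: row=15, L[15]='d', prepend. Next row=LF[15]=17
  step 9: row=17, L[17]='d', prepend. Next row=LF[17]=19
  step 10: row=19, L[19]='c', prepend. Next row=LF[19]=14
  step 11: row=14, L[14]='a', prepend. Next row=LF[14]=3
  step 12: row=3, L[3]='c', prepend. Next row=LF[3]=10
  step 13: row=10, L[10]='c', prepend. Next row=LF[10]=13
  step 14: row=13, L[13]='d', prepend. Next row=LF[13]=16
  step 15: row=16, L[16]='d', prepend. Next row=LF[16]=18
  step 16: row=18, L[18]='a', prepend. Next row=LF[18]=4
  step 17: row=4, L[4]='b', prepend. Next row=LF[4]=6
  step 18: row=6, L[6]='a', prepend. Next row=LF[6]=2
  step 19: row=2, L[2]='b', prepend. Next row=LF[2]=5
  step 20: row=5, L[5]='a', prepend. Next row=LF[5]=1
Reversed output: ababaddccacdddcbbcc$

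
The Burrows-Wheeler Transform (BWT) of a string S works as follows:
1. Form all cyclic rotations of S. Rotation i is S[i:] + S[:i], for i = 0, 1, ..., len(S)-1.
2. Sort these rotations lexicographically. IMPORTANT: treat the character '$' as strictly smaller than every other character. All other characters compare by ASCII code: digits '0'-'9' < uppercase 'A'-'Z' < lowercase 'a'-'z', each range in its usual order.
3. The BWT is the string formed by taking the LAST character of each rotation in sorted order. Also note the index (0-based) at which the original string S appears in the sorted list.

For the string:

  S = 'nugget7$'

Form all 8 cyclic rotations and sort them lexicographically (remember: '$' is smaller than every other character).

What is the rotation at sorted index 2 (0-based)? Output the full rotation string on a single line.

All 8 rotations (rotation i = S[i:]+S[:i]):
  rot[0] = nugget7$
  rot[1] = ugget7$n
  rot[2] = gget7$nu
  rot[3] = get7$nug
  rot[4] = et7$nugg
  rot[5] = t7$nugge
  rot[6] = 7$nugget
  rot[7] = $nugget7
Sorted (with $ < everything):
  sorted[0] = $nugget7
  sorted[1] = 7$nugget
  sorted[2] = et7$nugg
  sorted[3] = get7$nug
  sorted[4] = gget7$nu
  sorted[5] = nugget7$
  sorted[6] = t7$nugge
  sorted[7] = ugget7$n
sorted[2] = et7$nugg

Answer: et7$nugg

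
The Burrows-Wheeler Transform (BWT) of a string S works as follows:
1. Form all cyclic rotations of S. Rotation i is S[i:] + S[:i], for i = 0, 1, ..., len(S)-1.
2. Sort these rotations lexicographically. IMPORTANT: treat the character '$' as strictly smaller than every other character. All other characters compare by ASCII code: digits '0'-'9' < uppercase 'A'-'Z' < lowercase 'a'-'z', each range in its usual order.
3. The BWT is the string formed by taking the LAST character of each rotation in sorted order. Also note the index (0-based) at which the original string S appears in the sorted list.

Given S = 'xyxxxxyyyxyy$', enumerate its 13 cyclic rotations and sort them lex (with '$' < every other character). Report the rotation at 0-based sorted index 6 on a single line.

All 13 rotations (rotation i = S[i:]+S[:i]):
  rot[0] = xyxxxxyyyxyy$
  rot[1] = yxxxxyyyxyy$x
  rot[2] = xxxxyyyxyy$xy
  rot[3] = xxxyyyxyy$xyx
  rot[4] = xxyyyxyy$xyxx
  rot[5] = xyyyxyy$xyxxx
  rot[6] = yyyxyy$xyxxxx
  rot[7] = yyxyy$xyxxxxy
  rot[8] = yxyy$xyxxxxyy
  rot[9] = xyy$xyxxxxyyy
  rot[10] = yy$xyxxxxyyyx
  rot[11] = y$xyxxxxyyyxy
  rot[12] = $xyxxxxyyyxyy
Sorted (with $ < everything):
  sorted[0] = $xyxxxxyyyxyy
  sorted[1] = xxxxyyyxyy$xy
  sorted[2] = xxxyyyxyy$xyx
  sorted[3] = xxyyyxyy$xyxx
  sorted[4] = xyxxxxyyyxyy$
  sorted[5] = xyy$xyxxxxyyy
  sorted[6] = xyyyxyy$xyxxx
  sorted[7] = y$xyxxxxyyyxy
  sorted[8] = yxxxxyyyxyy$x
  sorted[9] = yxyy$xyxxxxyy
  sorted[10] = yy$xyxxxxyyyx
  sorted[11] = yyxyy$xyxxxxy
  sorted[12] = yyyxyy$xyxxxx
sorted[6] = xyyyxyy$xyxxx

Answer: xyyyxyy$xyxxx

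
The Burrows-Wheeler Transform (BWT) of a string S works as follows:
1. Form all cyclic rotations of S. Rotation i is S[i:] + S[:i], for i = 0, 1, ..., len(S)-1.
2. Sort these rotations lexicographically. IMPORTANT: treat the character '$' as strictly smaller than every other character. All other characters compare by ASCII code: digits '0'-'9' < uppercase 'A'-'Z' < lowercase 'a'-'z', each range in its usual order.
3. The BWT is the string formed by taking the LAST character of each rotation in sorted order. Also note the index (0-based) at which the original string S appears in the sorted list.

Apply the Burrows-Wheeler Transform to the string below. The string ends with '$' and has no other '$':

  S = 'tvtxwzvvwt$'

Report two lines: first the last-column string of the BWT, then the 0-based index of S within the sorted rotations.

Answer: tw$vtzvvxtw
2

Derivation:
All 11 rotations (rotation i = S[i:]+S[:i]):
  rot[0] = tvtxwzvvwt$
  rot[1] = vtxwzvvwt$t
  rot[2] = txwzvvwt$tv
  rot[3] = xwzvvwt$tvt
  rot[4] = wzvvwt$tvtx
  rot[5] = zvvwt$tvtxw
  rot[6] = vvwt$tvtxwz
  rot[7] = vwt$tvtxwzv
  rot[8] = wt$tvtxwzvv
  rot[9] = t$tvtxwzvvw
  rot[10] = $tvtxwzvvwt
Sorted (with $ < everything):
  sorted[0] = $tvtxwzvvwt  (last char: 't')
  sorted[1] = t$tvtxwzvvw  (last char: 'w')
  sorted[2] = tvtxwzvvwt$  (last char: '$')
  sorted[3] = txwzvvwt$tv  (last char: 'v')
  sorted[4] = vtxwzvvwt$t  (last char: 't')
  sorted[5] = vvwt$tvtxwz  (last char: 'z')
  sorted[6] = vwt$tvtxwzv  (last char: 'v')
  sorted[7] = wt$tvtxwzvv  (last char: 'v')
  sorted[8] = wzvvwt$tvtx  (last char: 'x')
  sorted[9] = xwzvvwt$tvt  (last char: 't')
  sorted[10] = zvvwt$tvtxw  (last char: 'w')
Last column: tw$vtzvvxtw
Original string S is at sorted index 2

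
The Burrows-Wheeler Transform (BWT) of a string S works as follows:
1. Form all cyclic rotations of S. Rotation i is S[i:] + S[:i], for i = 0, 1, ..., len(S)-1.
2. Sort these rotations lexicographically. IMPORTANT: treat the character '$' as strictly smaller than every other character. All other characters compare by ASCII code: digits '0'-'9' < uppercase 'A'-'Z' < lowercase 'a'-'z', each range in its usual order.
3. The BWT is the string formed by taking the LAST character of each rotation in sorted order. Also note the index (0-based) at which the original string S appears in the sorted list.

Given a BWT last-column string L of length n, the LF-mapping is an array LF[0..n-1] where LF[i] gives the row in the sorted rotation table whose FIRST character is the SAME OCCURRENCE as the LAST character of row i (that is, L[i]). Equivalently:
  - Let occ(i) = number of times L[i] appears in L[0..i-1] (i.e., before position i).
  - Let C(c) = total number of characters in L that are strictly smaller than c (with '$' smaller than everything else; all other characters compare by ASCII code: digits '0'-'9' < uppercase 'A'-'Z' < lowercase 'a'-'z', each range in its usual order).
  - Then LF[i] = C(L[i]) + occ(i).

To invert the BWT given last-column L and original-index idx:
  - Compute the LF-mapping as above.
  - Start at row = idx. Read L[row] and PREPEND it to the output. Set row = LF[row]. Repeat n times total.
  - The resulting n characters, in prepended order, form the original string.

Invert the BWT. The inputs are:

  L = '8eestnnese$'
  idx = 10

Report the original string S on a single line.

LF mapping: 1 2 3 8 10 6 7 4 9 5 0
Walk LF starting at row 10, prepending L[row]:
  step 1: row=10, L[10]='$', prepend. Next row=LF[10]=0
  step 2: row=0, L[0]='8', prepend. Next row=LF[0]=1
  step 3: row=1, L[1]='e', prepend. Next row=LF[1]=2
  step 4: row=2, L[2]='e', prepend. Next row=LF[2]=3
  step 5: row=3, L[3]='s', prepend. Next row=LF[3]=8
  step 6: row=8, L[8]='s', prepend. Next row=LF[8]=9
  step 7: row=9, L[9]='e', prepend. Next row=LF[9]=5
  step 8: row=5, L[5]='n', prepend. Next row=LF[5]=6
  step 9: row=6, L[6]='n', prepend. Next row=LF[6]=7
  step 10: row=7, L[7]='e', prepend. Next row=LF[7]=4
  step 11: row=4, L[4]='t', prepend. Next row=LF[4]=10
Reversed output: tennessee8$

Answer: tennessee8$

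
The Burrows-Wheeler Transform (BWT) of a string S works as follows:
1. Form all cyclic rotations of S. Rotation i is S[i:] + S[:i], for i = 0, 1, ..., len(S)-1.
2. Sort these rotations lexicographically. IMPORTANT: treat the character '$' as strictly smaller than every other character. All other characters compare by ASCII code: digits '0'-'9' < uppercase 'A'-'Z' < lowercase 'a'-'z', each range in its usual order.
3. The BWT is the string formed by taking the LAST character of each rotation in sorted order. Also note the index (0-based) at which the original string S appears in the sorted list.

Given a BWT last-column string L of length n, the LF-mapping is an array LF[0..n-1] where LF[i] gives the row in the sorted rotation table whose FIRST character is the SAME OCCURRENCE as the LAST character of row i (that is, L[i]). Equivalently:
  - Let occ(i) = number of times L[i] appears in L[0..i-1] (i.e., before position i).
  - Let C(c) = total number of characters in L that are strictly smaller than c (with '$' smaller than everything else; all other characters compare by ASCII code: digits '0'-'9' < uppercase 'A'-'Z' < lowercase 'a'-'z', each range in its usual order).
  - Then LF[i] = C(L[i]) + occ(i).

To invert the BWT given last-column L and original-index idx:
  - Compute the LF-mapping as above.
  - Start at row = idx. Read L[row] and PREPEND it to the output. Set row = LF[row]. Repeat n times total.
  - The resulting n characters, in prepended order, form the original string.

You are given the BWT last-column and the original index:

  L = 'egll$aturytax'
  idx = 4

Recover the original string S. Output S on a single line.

LF mapping: 3 4 5 6 0 1 8 10 7 12 9 2 11
Walk LF starting at row 4, prepending L[row]:
  step 1: row=4, L[4]='$', prepend. Next row=LF[4]=0
  step 2: row=0, L[0]='e', prepend. Next row=LF[0]=3
  step 3: row=3, L[3]='l', prepend. Next row=LF[3]=6
  step 4: row=6, L[6]='t', prepend. Next row=LF[6]=8
  step 5: row=8, L[8]='r', prepend. Next row=LF[8]=7
  step 6: row=7, L[7]='u', prepend. Next row=LF[7]=10
  step 7: row=10, L[10]='t', prepend. Next row=LF[10]=9
  step 8: row=9, L[9]='y', prepend. Next row=LF[9]=12
  step 9: row=12, L[12]='x', prepend. Next row=LF[12]=11
  step 10: row=11, L[11]='a', prepend. Next row=LF[11]=2
  step 11: row=2, L[2]='l', prepend. Next row=LF[2]=5
  step 12: row=5, L[5]='a', prepend. Next row=LF[5]=1
  step 13: row=1, L[1]='g', prepend. Next row=LF[1]=4
Reversed output: galaxyturtle$

Answer: galaxyturtle$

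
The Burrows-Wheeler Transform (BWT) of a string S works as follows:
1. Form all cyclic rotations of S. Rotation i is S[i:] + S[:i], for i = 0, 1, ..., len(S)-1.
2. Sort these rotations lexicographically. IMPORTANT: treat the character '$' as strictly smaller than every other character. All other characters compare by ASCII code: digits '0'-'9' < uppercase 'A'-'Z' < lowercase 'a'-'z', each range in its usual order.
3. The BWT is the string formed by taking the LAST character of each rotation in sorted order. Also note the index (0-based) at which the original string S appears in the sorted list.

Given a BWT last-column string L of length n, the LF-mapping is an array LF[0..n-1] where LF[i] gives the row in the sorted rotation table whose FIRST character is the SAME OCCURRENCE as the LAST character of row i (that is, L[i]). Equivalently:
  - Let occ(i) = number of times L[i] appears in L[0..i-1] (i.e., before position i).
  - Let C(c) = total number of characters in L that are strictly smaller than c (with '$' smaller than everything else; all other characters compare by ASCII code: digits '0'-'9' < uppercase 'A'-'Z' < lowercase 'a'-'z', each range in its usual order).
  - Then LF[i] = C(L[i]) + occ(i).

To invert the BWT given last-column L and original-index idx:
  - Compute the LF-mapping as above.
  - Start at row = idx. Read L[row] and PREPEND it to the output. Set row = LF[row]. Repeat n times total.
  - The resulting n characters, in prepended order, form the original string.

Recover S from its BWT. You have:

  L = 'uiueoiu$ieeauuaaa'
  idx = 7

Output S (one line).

Answer: eiiaoauuaueieauu$

Derivation:
LF mapping: 12 8 13 5 11 9 14 0 10 6 7 1 15 16 2 3 4
Walk LF starting at row 7, prepending L[row]:
  step 1: row=7, L[7]='$', prepend. Next row=LF[7]=0
  step 2: row=0, L[0]='u', prepend. Next row=LF[0]=12
  step 3: row=12, L[12]='u', prepend. Next row=LF[12]=15
  step 4: row=15, L[15]='a', prepend. Next row=LF[15]=3
  step 5: row=3, L[3]='e', prepend. Next row=LF[3]=5
  step 6: row=5, L[5]='i', prepend. Next row=LF[5]=9
  step 7: row=9, L[9]='e', prepend. Next row=LF[9]=6
  step 8: row=6, L[6]='u', prepend. Next row=LF[6]=14
  step 9: row=14, L[14]='a', prepend. Next row=LF[14]=2
  step 10: row=2, L[2]='u', prepend. Next row=LF[2]=13
  step 11: row=13, L[13]='u', prepend. Next row=LF[13]=16
  step 12: row=16, L[16]='a', prepend. Next row=LF[16]=4
  step 13: row=4, L[4]='o', prepend. Next row=LF[4]=11
  step 14: row=11, L[11]='a', prepend. Next row=LF[11]=1
  step 15: row=1, L[1]='i', prepend. Next row=LF[1]=8
  step 16: row=8, L[8]='i', prepend. Next row=LF[8]=10
  step 17: row=10, L[10]='e', prepend. Next row=LF[10]=7
Reversed output: eiiaoauuaueieauu$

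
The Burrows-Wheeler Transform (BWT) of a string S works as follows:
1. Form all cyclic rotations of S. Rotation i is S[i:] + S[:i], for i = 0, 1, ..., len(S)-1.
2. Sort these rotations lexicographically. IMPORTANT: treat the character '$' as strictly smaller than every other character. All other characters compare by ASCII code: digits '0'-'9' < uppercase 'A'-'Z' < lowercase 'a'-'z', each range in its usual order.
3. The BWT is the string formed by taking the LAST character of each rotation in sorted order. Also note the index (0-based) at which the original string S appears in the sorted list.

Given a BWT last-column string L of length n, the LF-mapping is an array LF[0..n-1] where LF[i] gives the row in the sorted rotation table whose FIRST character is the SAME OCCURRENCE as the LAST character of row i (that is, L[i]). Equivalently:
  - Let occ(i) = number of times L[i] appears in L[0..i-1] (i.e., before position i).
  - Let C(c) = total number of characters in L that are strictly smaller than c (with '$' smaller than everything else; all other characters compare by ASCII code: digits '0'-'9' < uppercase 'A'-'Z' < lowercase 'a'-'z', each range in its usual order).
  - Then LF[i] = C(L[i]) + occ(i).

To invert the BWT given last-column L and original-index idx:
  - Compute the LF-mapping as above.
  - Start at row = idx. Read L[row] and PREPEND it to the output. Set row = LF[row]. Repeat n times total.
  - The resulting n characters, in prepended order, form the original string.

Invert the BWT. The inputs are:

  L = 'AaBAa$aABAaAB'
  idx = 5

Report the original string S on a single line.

Answer: AaBAABBaaAaA$

Derivation:
LF mapping: 1 9 6 2 10 0 11 3 7 4 12 5 8
Walk LF starting at row 5, prepending L[row]:
  step 1: row=5, L[5]='$', prepend. Next row=LF[5]=0
  step 2: row=0, L[0]='A', prepend. Next row=LF[0]=1
  step 3: row=1, L[1]='a', prepend. Next row=LF[1]=9
  step 4: row=9, L[9]='A', prepend. Next row=LF[9]=4
  step 5: row=4, L[4]='a', prepend. Next row=LF[4]=10
  step 6: row=10, L[10]='a', prepend. Next row=LF[10]=12
  step 7: row=12, L[12]='B', prepend. Next row=LF[12]=8
  step 8: row=8, L[8]='B', prepend. Next row=LF[8]=7
  step 9: row=7, L[7]='A', prepend. Next row=LF[7]=3
  step 10: row=3, L[3]='A', prepend. Next row=LF[3]=2
  step 11: row=2, L[2]='B', prepend. Next row=LF[2]=6
  step 12: row=6, L[6]='a', prepend. Next row=LF[6]=11
  step 13: row=11, L[11]='A', prepend. Next row=LF[11]=5
Reversed output: AaBAABBaaAaA$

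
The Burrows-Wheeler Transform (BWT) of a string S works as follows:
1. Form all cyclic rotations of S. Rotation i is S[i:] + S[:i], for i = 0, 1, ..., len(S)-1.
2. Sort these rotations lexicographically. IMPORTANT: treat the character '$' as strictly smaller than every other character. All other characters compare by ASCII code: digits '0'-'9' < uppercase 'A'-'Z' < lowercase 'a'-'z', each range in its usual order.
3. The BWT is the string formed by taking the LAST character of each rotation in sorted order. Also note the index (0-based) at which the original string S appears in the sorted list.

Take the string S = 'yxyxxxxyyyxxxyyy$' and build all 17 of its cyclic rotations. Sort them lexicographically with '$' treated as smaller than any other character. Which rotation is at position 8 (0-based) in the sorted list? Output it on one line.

All 17 rotations (rotation i = S[i:]+S[:i]):
  rot[0] = yxyxxxxyyyxxxyyy$
  rot[1] = xyxxxxyyyxxxyyy$y
  rot[2] = yxxxxyyyxxxyyy$yx
  rot[3] = xxxxyyyxxxyyy$yxy
  rot[4] = xxxyyyxxxyyy$yxyx
  rot[5] = xxyyyxxxyyy$yxyxx
  rot[6] = xyyyxxxyyy$yxyxxx
  rot[7] = yyyxxxyyy$yxyxxxx
  rot[8] = yyxxxyyy$yxyxxxxy
  rot[9] = yxxxyyy$yxyxxxxyy
  rot[10] = xxxyyy$yxyxxxxyyy
  rot[11] = xxyyy$yxyxxxxyyyx
  rot[12] = xyyy$yxyxxxxyyyxx
  rot[13] = yyy$yxyxxxxyyyxxx
  rot[14] = yy$yxyxxxxyyyxxxy
  rot[15] = y$yxyxxxxyyyxxxyy
  rot[16] = $yxyxxxxyyyxxxyyy
Sorted (with $ < everything):
  sorted[0] = $yxyxxxxyyyxxxyyy
  sorted[1] = xxxxyyyxxxyyy$yxy
  sorted[2] = xxxyyy$yxyxxxxyyy
  sorted[3] = xxxyyyxxxyyy$yxyx
  sorted[4] = xxyyy$yxyxxxxyyyx
  sorted[5] = xxyyyxxxyyy$yxyxx
  sorted[6] = xyxxxxyyyxxxyyy$y
  sorted[7] = xyyy$yxyxxxxyyyxx
  sorted[8] = xyyyxxxyyy$yxyxxx
  sorted[9] = y$yxyxxxxyyyxxxyy
  sorted[10] = yxxxxyyyxxxyyy$yx
  sorted[11] = yxxxyyy$yxyxxxxyy
  sorted[12] = yxyxxxxyyyxxxyyy$
  sorted[13] = yy$yxyxxxxyyyxxxy
  sorted[14] = yyxxxyyy$yxyxxxxy
  sorted[15] = yyy$yxyxxxxyyyxxx
  sorted[16] = yyyxxxyyy$yxyxxxx
sorted[8] = xyyyxxxyyy$yxyxxx

Answer: xyyyxxxyyy$yxyxxx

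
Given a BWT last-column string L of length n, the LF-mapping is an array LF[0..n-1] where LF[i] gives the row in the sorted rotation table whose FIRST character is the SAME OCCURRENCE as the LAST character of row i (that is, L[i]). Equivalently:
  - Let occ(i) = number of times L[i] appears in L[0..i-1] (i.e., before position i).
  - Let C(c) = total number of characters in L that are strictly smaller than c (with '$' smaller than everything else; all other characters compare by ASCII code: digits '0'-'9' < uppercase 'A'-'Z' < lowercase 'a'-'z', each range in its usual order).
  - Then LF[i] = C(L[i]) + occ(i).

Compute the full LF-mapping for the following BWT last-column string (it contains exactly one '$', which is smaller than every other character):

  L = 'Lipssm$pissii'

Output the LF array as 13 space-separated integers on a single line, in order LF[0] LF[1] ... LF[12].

Char counts: '$':1, 'L':1, 'i':4, 'm':1, 'p':2, 's':4
C (first-col start): C('$')=0, C('L')=1, C('i')=2, C('m')=6, C('p')=7, C('s')=9
L[0]='L': occ=0, LF[0]=C('L')+0=1+0=1
L[1]='i': occ=0, LF[1]=C('i')+0=2+0=2
L[2]='p': occ=0, LF[2]=C('p')+0=7+0=7
L[3]='s': occ=0, LF[3]=C('s')+0=9+0=9
L[4]='s': occ=1, LF[4]=C('s')+1=9+1=10
L[5]='m': occ=0, LF[5]=C('m')+0=6+0=6
L[6]='$': occ=0, LF[6]=C('$')+0=0+0=0
L[7]='p': occ=1, LF[7]=C('p')+1=7+1=8
L[8]='i': occ=1, LF[8]=C('i')+1=2+1=3
L[9]='s': occ=2, LF[9]=C('s')+2=9+2=11
L[10]='s': occ=3, LF[10]=C('s')+3=9+3=12
L[11]='i': occ=2, LF[11]=C('i')+2=2+2=4
L[12]='i': occ=3, LF[12]=C('i')+3=2+3=5

Answer: 1 2 7 9 10 6 0 8 3 11 12 4 5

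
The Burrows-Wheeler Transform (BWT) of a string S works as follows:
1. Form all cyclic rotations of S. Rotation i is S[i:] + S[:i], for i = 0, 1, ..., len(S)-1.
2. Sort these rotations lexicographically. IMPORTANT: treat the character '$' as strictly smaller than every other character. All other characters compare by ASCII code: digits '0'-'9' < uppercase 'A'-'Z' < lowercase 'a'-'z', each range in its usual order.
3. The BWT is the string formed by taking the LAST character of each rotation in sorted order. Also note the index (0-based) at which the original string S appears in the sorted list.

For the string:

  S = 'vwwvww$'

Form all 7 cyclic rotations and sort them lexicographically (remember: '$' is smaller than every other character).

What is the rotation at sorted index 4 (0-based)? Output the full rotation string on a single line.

All 7 rotations (rotation i = S[i:]+S[:i]):
  rot[0] = vwwvww$
  rot[1] = wwvww$v
  rot[2] = wvww$vw
  rot[3] = vww$vww
  rot[4] = ww$vwwv
  rot[5] = w$vwwvw
  rot[6] = $vwwvww
Sorted (with $ < everything):
  sorted[0] = $vwwvww
  sorted[1] = vww$vww
  sorted[2] = vwwvww$
  sorted[3] = w$vwwvw
  sorted[4] = wvww$vw
  sorted[5] = ww$vwwv
  sorted[6] = wwvww$v
sorted[4] = wvww$vw

Answer: wvww$vw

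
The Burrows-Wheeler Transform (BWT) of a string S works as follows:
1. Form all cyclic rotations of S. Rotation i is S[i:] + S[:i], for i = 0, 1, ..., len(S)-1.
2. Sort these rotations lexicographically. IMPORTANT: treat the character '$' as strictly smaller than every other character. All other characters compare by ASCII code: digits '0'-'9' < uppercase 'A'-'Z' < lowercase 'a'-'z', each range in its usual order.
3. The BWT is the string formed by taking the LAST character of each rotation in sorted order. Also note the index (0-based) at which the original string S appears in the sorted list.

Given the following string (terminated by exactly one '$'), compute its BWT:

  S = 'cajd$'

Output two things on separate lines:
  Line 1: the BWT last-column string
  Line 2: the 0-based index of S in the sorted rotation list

Answer: dc$ja
2

Derivation:
All 5 rotations (rotation i = S[i:]+S[:i]):
  rot[0] = cajd$
  rot[1] = ajd$c
  rot[2] = jd$ca
  rot[3] = d$caj
  rot[4] = $cajd
Sorted (with $ < everything):
  sorted[0] = $cajd  (last char: 'd')
  sorted[1] = ajd$c  (last char: 'c')
  sorted[2] = cajd$  (last char: '$')
  sorted[3] = d$caj  (last char: 'j')
  sorted[4] = jd$ca  (last char: 'a')
Last column: dc$ja
Original string S is at sorted index 2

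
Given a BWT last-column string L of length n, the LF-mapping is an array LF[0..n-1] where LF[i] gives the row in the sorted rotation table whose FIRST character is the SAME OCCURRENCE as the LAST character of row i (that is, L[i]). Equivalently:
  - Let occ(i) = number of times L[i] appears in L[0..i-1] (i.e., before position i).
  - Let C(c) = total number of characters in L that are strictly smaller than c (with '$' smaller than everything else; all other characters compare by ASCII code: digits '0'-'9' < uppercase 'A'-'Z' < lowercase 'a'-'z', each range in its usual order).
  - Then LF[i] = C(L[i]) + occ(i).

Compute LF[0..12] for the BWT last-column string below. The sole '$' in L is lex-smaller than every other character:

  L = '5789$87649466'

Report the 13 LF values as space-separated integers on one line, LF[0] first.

Answer: 3 7 9 11 0 10 8 4 1 12 2 5 6

Derivation:
Char counts: '$':1, '4':2, '5':1, '6':3, '7':2, '8':2, '9':2
C (first-col start): C('$')=0, C('4')=1, C('5')=3, C('6')=4, C('7')=7, C('8')=9, C('9')=11
L[0]='5': occ=0, LF[0]=C('5')+0=3+0=3
L[1]='7': occ=0, LF[1]=C('7')+0=7+0=7
L[2]='8': occ=0, LF[2]=C('8')+0=9+0=9
L[3]='9': occ=0, LF[3]=C('9')+0=11+0=11
L[4]='$': occ=0, LF[4]=C('$')+0=0+0=0
L[5]='8': occ=1, LF[5]=C('8')+1=9+1=10
L[6]='7': occ=1, LF[6]=C('7')+1=7+1=8
L[7]='6': occ=0, LF[7]=C('6')+0=4+0=4
L[8]='4': occ=0, LF[8]=C('4')+0=1+0=1
L[9]='9': occ=1, LF[9]=C('9')+1=11+1=12
L[10]='4': occ=1, LF[10]=C('4')+1=1+1=2
L[11]='6': occ=1, LF[11]=C('6')+1=4+1=5
L[12]='6': occ=2, LF[12]=C('6')+2=4+2=6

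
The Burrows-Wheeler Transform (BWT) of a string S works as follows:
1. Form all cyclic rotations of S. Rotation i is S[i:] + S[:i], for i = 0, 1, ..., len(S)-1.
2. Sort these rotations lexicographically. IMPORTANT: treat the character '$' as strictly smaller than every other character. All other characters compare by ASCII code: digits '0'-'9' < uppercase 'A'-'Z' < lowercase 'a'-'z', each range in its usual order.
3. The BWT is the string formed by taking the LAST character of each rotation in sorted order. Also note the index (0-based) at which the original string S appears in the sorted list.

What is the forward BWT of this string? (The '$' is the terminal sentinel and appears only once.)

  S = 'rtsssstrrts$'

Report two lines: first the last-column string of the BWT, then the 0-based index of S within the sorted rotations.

All 12 rotations (rotation i = S[i:]+S[:i]):
  rot[0] = rtsssstrrts$
  rot[1] = tsssstrrts$r
  rot[2] = sssstrrts$rt
  rot[3] = ssstrrts$rts
  rot[4] = sstrrts$rtss
  rot[5] = strrts$rtsss
  rot[6] = trrts$rtssss
  rot[7] = rrts$rtsssst
  rot[8] = rts$rtsssstr
  rot[9] = ts$rtsssstrr
  rot[10] = s$rtsssstrrt
  rot[11] = $rtsssstrrts
Sorted (with $ < everything):
  sorted[0] = $rtsssstrrts  (last char: 's')
  sorted[1] = rrts$rtsssst  (last char: 't')
  sorted[2] = rts$rtsssstr  (last char: 'r')
  sorted[3] = rtsssstrrts$  (last char: '$')
  sorted[4] = s$rtsssstrrt  (last char: 't')
  sorted[5] = sssstrrts$rt  (last char: 't')
  sorted[6] = ssstrrts$rts  (last char: 's')
  sorted[7] = sstrrts$rtss  (last char: 's')
  sorted[8] = strrts$rtsss  (last char: 's')
  sorted[9] = trrts$rtssss  (last char: 's')
  sorted[10] = ts$rtsssstrr  (last char: 'r')
  sorted[11] = tsssstrrts$r  (last char: 'r')
Last column: str$ttssssrr
Original string S is at sorted index 3

Answer: str$ttssssrr
3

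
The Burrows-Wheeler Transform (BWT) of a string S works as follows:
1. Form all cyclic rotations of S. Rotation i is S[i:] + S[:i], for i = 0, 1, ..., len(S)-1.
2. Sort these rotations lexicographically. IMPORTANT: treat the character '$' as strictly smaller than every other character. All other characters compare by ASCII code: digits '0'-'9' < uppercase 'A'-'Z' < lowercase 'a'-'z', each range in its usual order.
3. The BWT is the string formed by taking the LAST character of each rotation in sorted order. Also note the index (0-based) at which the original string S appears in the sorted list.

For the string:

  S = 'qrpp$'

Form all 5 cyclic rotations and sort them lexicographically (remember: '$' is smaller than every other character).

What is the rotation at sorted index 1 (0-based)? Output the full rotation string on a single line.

All 5 rotations (rotation i = S[i:]+S[:i]):
  rot[0] = qrpp$
  rot[1] = rpp$q
  rot[2] = pp$qr
  rot[3] = p$qrp
  rot[4] = $qrpp
Sorted (with $ < everything):
  sorted[0] = $qrpp
  sorted[1] = p$qrp
  sorted[2] = pp$qr
  sorted[3] = qrpp$
  sorted[4] = rpp$q
sorted[1] = p$qrp

Answer: p$qrp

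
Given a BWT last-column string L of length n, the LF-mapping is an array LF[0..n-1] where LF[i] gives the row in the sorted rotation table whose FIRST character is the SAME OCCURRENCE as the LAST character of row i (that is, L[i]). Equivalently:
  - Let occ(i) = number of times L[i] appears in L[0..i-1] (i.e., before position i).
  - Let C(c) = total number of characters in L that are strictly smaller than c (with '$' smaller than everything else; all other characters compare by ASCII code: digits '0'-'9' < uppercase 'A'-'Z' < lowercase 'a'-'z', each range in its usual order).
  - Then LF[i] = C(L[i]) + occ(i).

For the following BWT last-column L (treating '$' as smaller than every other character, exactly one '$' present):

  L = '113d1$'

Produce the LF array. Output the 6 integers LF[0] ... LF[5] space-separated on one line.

Answer: 1 2 4 5 3 0

Derivation:
Char counts: '$':1, '1':3, '3':1, 'd':1
C (first-col start): C('$')=0, C('1')=1, C('3')=4, C('d')=5
L[0]='1': occ=0, LF[0]=C('1')+0=1+0=1
L[1]='1': occ=1, LF[1]=C('1')+1=1+1=2
L[2]='3': occ=0, LF[2]=C('3')+0=4+0=4
L[3]='d': occ=0, LF[3]=C('d')+0=5+0=5
L[4]='1': occ=2, LF[4]=C('1')+2=1+2=3
L[5]='$': occ=0, LF[5]=C('$')+0=0+0=0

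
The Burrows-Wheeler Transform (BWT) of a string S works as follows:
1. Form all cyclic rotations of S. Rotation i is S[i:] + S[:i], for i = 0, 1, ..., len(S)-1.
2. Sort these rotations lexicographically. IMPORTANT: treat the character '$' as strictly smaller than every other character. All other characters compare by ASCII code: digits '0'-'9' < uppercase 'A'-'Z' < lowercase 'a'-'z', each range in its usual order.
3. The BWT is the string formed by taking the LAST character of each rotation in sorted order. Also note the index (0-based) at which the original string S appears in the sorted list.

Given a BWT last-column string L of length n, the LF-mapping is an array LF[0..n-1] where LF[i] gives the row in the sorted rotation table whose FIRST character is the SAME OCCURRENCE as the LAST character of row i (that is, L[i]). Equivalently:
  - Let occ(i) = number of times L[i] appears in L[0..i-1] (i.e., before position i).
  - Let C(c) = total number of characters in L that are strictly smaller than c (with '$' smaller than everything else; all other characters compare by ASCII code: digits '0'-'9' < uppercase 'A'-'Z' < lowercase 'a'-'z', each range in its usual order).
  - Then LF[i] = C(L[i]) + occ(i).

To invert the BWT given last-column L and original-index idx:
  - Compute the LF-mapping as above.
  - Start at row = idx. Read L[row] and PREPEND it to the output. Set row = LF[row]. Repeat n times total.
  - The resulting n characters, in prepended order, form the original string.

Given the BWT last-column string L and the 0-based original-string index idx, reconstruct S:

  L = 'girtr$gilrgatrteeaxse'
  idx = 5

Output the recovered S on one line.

Answer: extraterrestrialgigg$

Derivation:
LF mapping: 6 9 12 17 13 0 7 10 11 14 8 1 18 15 19 3 4 2 20 16 5
Walk LF starting at row 5, prepending L[row]:
  step 1: row=5, L[5]='$', prepend. Next row=LF[5]=0
  step 2: row=0, L[0]='g', prepend. Next row=LF[0]=6
  step 3: row=6, L[6]='g', prepend. Next row=LF[6]=7
  step 4: row=7, L[7]='i', prepend. Next row=LF[7]=10
  step 5: row=10, L[10]='g', prepend. Next row=LF[10]=8
  step 6: row=8, L[8]='l', prepend. Next row=LF[8]=11
  step 7: row=11, L[11]='a', prepend. Next row=LF[11]=1
  step 8: row=1, L[1]='i', prepend. Next row=LF[1]=9
  step 9: row=9, L[9]='r', prepend. Next row=LF[9]=14
  step 10: row=14, L[14]='t', prepend. Next row=LF[14]=19
  step 11: row=19, L[19]='s', prepend. Next row=LF[19]=16
  step 12: row=16, L[16]='e', prepend. Next row=LF[16]=4
  step 13: row=4, L[4]='r', prepend. Next row=LF[4]=13
  step 14: row=13, L[13]='r', prepend. Next row=LF[13]=15
  step 15: row=15, L[15]='e', prepend. Next row=LF[15]=3
  step 16: row=3, L[3]='t', prepend. Next row=LF[3]=17
  step 17: row=17, L[17]='a', prepend. Next row=LF[17]=2
  step 18: row=2, L[2]='r', prepend. Next row=LF[2]=12
  step 19: row=12, L[12]='t', prepend. Next row=LF[12]=18
  step 20: row=18, L[18]='x', prepend. Next row=LF[18]=20
  step 21: row=20, L[20]='e', prepend. Next row=LF[20]=5
Reversed output: extraterrestrialgigg$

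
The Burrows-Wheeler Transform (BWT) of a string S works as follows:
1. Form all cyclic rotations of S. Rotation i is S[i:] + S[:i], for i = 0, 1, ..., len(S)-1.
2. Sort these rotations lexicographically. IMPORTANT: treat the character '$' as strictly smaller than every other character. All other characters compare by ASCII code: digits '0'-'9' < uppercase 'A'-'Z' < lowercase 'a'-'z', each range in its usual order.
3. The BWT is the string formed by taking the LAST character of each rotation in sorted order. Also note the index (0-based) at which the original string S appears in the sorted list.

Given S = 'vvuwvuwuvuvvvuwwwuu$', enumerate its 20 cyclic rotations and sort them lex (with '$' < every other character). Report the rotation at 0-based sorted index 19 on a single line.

Answer: wwwuu$vvuwvuwuvuvvvu

Derivation:
All 20 rotations (rotation i = S[i:]+S[:i]):
  rot[0] = vvuwvuwuvuvvvuwwwuu$
  rot[1] = vuwvuwuvuvvvuwwwuu$v
  rot[2] = uwvuwuvuvvvuwwwuu$vv
  rot[3] = wvuwuvuvvvuwwwuu$vvu
  rot[4] = vuwuvuvvvuwwwuu$vvuw
  rot[5] = uwuvuvvvuwwwuu$vvuwv
  rot[6] = wuvuvvvuwwwuu$vvuwvu
  rot[7] = uvuvvvuwwwuu$vvuwvuw
  rot[8] = vuvvvuwwwuu$vvuwvuwu
  rot[9] = uvvvuwwwuu$vvuwvuwuv
  rot[10] = vvvuwwwuu$vvuwvuwuvu
  rot[11] = vvuwwwuu$vvuwvuwuvuv
  rot[12] = vuwwwuu$vvuwvuwuvuvv
  rot[13] = uwwwuu$vvuwvuwuvuvvv
  rot[14] = wwwuu$vvuwvuwuvuvvvu
  rot[15] = wwuu$vvuwvuwuvuvvvuw
  rot[16] = wuu$vvuwvuwuvuvvvuww
  rot[17] = uu$vvuwvuwuvuvvvuwww
  rot[18] = u$vvuwvuwuvuvvvuwwwu
  rot[19] = $vvuwvuwuvuvvvuwwwuu
Sorted (with $ < everything):
  sorted[0] = $vvuwvuwuvuvvvuwwwuu
  sorted[1] = u$vvuwvuwuvuvvvuwwwu
  sorted[2] = uu$vvuwvuwuvuvvvuwww
  sorted[3] = uvuvvvuwwwuu$vvuwvuw
  sorted[4] = uvvvuwwwuu$vvuwvuwuv
  sorted[5] = uwuvuvvvuwwwuu$vvuwv
  sorted[6] = uwvuwuvuvvvuwwwuu$vv
  sorted[7] = uwwwuu$vvuwvuwuvuvvv
  sorted[8] = vuvvvuwwwuu$vvuwvuwu
  sorted[9] = vuwuvuvvvuwwwuu$vvuw
  sorted[10] = vuwvuwuvuvvvuwwwuu$v
  sorted[11] = vuwwwuu$vvuwvuwuvuvv
  sorted[12] = vvuwvuwuvuvvvuwwwuu$
  sorted[13] = vvuwwwuu$vvuwvuwuvuv
  sorted[14] = vvvuwwwuu$vvuwvuwuvu
  sorted[15] = wuu$vvuwvuwuvuvvvuww
  sorted[16] = wuvuvvvuwwwuu$vvuwvu
  sorted[17] = wvuwuvuvvvuwwwuu$vvu
  sorted[18] = wwuu$vvuwvuwuvuvvvuw
  sorted[19] = wwwuu$vvuwvuwuvuvvvu
sorted[19] = wwwuu$vvuwvuwuvuvvvu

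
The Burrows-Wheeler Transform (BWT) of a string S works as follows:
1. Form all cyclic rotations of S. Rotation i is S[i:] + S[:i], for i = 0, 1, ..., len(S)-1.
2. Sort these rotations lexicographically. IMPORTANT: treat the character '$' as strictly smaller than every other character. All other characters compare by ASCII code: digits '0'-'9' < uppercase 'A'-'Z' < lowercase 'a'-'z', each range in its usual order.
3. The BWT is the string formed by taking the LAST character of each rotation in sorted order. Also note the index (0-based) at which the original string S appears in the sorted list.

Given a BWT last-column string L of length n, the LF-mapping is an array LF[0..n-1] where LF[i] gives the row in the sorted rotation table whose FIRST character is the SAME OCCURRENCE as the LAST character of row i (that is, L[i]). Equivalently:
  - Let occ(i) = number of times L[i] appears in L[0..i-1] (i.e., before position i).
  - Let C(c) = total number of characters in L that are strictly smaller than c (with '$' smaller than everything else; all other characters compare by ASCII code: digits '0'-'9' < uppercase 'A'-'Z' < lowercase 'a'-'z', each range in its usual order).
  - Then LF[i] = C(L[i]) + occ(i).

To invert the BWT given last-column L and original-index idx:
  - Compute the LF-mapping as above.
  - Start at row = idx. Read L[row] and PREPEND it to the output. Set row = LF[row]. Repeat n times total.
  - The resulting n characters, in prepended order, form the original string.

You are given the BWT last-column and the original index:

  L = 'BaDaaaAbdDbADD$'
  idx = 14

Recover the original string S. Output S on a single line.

Answer: daADbDbaDAaDaB$

Derivation:
LF mapping: 3 8 4 9 10 11 1 12 14 5 13 2 6 7 0
Walk LF starting at row 14, prepending L[row]:
  step 1: row=14, L[14]='$', prepend. Next row=LF[14]=0
  step 2: row=0, L[0]='B', prepend. Next row=LF[0]=3
  step 3: row=3, L[3]='a', prepend. Next row=LF[3]=9
  step 4: row=9, L[9]='D', prepend. Next row=LF[9]=5
  step 5: row=5, L[5]='a', prepend. Next row=LF[5]=11
  step 6: row=11, L[11]='A', prepend. Next row=LF[11]=2
  step 7: row=2, L[2]='D', prepend. Next row=LF[2]=4
  step 8: row=4, L[4]='a', prepend. Next row=LF[4]=10
  step 9: row=10, L[10]='b', prepend. Next row=LF[10]=13
  step 10: row=13, L[13]='D', prepend. Next row=LF[13]=7
  step 11: row=7, L[7]='b', prepend. Next row=LF[7]=12
  step 12: row=12, L[12]='D', prepend. Next row=LF[12]=6
  step 13: row=6, L[6]='A', prepend. Next row=LF[6]=1
  step 14: row=1, L[1]='a', prepend. Next row=LF[1]=8
  step 15: row=8, L[8]='d', prepend. Next row=LF[8]=14
Reversed output: daADbDbaDAaDaB$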